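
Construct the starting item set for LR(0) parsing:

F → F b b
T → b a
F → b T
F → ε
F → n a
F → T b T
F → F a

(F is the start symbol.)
First, augment the grammar with F' → F
I₀ = CLOSURE({ [F' → . F] }):
  [F' → . F] has the dot before F: add [F → . F b b], [F → . b T], [F → .], [F → . n a], [F → . T b T], [F → . F a]
  [F → . T b T] has the dot before T: add [T → . b a]
No further items can be added.

I₀ = { [F → . F a], [F → . F b b], [F → . T b T], [F → . b T], [F → . n a], [F → .], [F' → . F], [T → . b a] }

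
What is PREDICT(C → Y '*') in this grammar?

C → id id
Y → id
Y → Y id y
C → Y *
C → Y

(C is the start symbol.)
PREDICT(C → Y '*') = (FIRST(RHS) \ {ε}) ∪ (FOLLOW(C) if ε ∈ FIRST(RHS), i.e. RHS ⇒* ε)
FIRST(Y) = { 'id' }
FIRST(Y '*') = { 'id' }
ε ∉ FIRST(Y '*'), so FOLLOW(C) is not added.
PREDICT(C → Y '*') = { 'id' }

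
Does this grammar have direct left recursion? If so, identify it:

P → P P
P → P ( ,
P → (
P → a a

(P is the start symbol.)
Yes, P is left-recursive

P → P P: LEFT RECURSIVE (starts with P)
P → P ( ,: LEFT RECURSIVE (starts with P)
P → (: starts with '('
P → a a: starts with a

The grammar has direct left recursion on: P.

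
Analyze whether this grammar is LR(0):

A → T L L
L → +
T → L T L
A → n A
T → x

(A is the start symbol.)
A grammar is LR(0) if no state in the canonical LR(0) collection has:
  - both a shift item (dot before a terminal) and a complete item (shift-reduce conflict), or
  - two or more complete items (reduce-reduce conflict; the accept item [A' → A .] counts as a complete item here).

Augment with A' → A and build the canonical LR(0) collection (I0 = CLOSURE({[A' → . A]}), then GOTO on every symbol after a dot until no new states appear). It has 12 states:
  I0: { [A → . T L L], [A → . n A], [A' → . A], [L → . +], [T → . L T L], [T → . x] }  — shift
  I1: { [L → + .] }  — reduce
  I2: { [A' → A .] }  — accept
  I3: { [L → . +], [T → . L T L], [T → . x], [T → L . T L] }  — shift
  I4: { [A → T . L L], [L → . +] }  — shift
  I5: { [A → . T L L], [A → . n A], [A → n . A], [L → . +], [T → . L T L], [T → . x] }  — shift
  I6: { [T → x .] }  — reduce
  I7: { [A → n A .] }  — reduce
  I8: { [A → T L . L], [L → . +] }  — shift
  I9: { [A → T L L .] }  — reduce
  I10: { [L → . +], [T → L T . L] }  — shift
  I11: { [T → L T L .] }  — reduce

Every state is either a pure shift/goto state or contains exactly one complete item and nothing to shift — no conflicts. The grammar is LR(0).

Answer: Yes, the grammar is LR(0)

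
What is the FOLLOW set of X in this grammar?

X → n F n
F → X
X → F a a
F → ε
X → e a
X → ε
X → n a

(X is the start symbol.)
X is the start symbol, so $ ∈ FOLLOW(X).
In F → X: X is at the end, add FOLLOW(F)

The FOLLOW sets referred to above (computed the same way, to a fixed point):
  FOLLOW(F) = { 'a', 'n' }

Taking the union: FOLLOW(X) = { $, 'a', 'n' }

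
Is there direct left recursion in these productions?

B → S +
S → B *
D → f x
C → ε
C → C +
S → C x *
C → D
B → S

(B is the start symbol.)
Yes, C is left-recursive

B → S +: starts with S
S → B *: starts with B
D → f x: starts with f
C → ε: starts with ε
C → C +: LEFT RECURSIVE (starts with C)
S → C x *: starts with C
C → D: starts with D
B → S: starts with S

The grammar has direct left recursion on: C.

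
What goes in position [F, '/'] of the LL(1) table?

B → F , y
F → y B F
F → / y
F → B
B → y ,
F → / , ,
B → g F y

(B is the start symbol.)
To find M[F, '/'], we find productions for F where '/' is in the predict set (PREDICT(N → α) = (FIRST(α) \ {ε}) ∪ (FOLLOW(N) if α ⇒* ε)).

Relevant sets:
  FIRST(B) = { '/', 'g', 'y' }

F → y B F: PREDICT = { 'y' }
F → / y: PREDICT = { '/' }
  '/' is in predict set, so this production goes in M[F, '/']
F → B: PREDICT = { '/', 'g', 'y' }
  '/' is in predict set, so this production goes in M[F, '/']
F → / , ,: PREDICT = { '/' }
  '/' is in predict set, so this production goes in M[F, '/']

M[F, '/'] = F → / y, F → B, F → / , ,  (a multiply-defined cell — the grammar is not LL(1))

Answer: F → / y, F → B, F → / , ,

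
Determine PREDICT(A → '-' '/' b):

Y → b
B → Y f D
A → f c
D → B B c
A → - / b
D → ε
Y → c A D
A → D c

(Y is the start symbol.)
{ '-' }

PREDICT(A → '-' '/' b) = (FIRST(RHS) \ {ε}) ∪ (FOLLOW(A) if ε ∈ FIRST(RHS), i.e. RHS ⇒* ε)
FIRST('-' '/' b) = { '-' }
ε ∉ FIRST('-' '/' b), so FOLLOW(A) is not added.
PREDICT(A → '-' '/' b) = { '-' }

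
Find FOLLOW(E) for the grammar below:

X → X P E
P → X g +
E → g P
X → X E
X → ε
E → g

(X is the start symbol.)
In X → X P E: E is at the end, add FOLLOW(X)
In X → X E: E is at the end, add FOLLOW(X)

The FOLLOW sets referred to above (computed the same way, to a fixed point):
  FOLLOW(X) = { $, 'g' }

Taking the union: FOLLOW(E) = { $, 'g' }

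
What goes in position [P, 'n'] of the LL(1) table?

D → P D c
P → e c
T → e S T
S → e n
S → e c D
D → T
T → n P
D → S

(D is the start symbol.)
Empty (error entry)

To find M[P, 'n'], we find productions for P where 'n' is in the predict set (PREDICT(N → α) = (FIRST(α) \ {ε}) ∪ (FOLLOW(N) if α ⇒* ε)).

P → e c: PREDICT = { 'e' }

M[P, 'n'] is empty (no production applies)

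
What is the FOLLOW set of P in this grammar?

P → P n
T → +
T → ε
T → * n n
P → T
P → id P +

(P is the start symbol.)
{ $, '+', 'n' }

P is the start symbol, so $ ∈ FOLLOW(P).
In P → P n: P is followed by n, add FIRST(n) \ {ε} = { 'n' }
In P → id P +: P is followed by '+', add FIRST('+') \ {ε} = { '+' }

Taking the union: FOLLOW(P) = { $, '+', 'n' }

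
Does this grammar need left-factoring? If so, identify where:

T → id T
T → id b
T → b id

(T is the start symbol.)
Left-factoring is needed when two productions for the same non-terminal
share a common prefix on the right-hand side.

Productions for T:
  T → id T
  T → id b
  T → b id

Found common prefix 'id' in productions for T

Answer: Yes, T has productions with common prefix 'id'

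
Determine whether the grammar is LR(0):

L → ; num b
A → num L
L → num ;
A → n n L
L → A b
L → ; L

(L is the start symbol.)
Augment with L' → L and build the canonical LR(0) collection (I0 = CLOSURE({[L' → . L]}), then GOTO on every symbol after a dot until no new states appear). It has 14 states:
  I0: { [A → . n n L], [A → . num L], [L → . ; L], [L → . ; num b], [L → . A b], [L → . num ;], [L' → . L] }  — shift
  I1: { [A → . n n L], [A → . num L], [L → . ; L], [L → . ; num b], [L → . A b], [L → . num ;], [L → ; . L], [L → ; . num b] }  — shift
  I2: { [L → A . b] }  — shift
  I3: { [L' → L .] }  — accept
  I4: { [A → n . n L] }  — shift
  I5: { [A → . n n L], [A → . num L], [A → num . L], [L → . ; L], [L → . ; num b], [L → . A b], [L → . num ;], [L → num . ;] }  — shift
  I6: { [A → . n n L], [A → . num L], [L → . ; L], [L → . ; num b], [L → . A b], [L → . num ;], [L → ; . L], [L → ; . num b], [L → num ; .] }  — shift, reduce
  I7: { [A → num L .] }  — reduce
  I8: { [L → ; L .] }  — reduce
  I9: { [A → . n n L], [A → . num L], [A → num . L], [L → . ; L], [L → . ; num b], [L → . A b], [L → . num ;], [L → ; num . b], [L → num . ;] }  — shift
  I10: { [L → ; num b .] }  — reduce
  I11: { [A → . n n L], [A → . num L], [A → n n . L], [L → . ; L], [L → . ; num b], [L → . A b], [L → . num ;] }  — shift
  I12: { [A → n n L .] }  — reduce
  I13: { [L → A b .] }  — reduce

Conflict in state I6:
  Shift-reduce conflict between [L → num ; .] and [A → . n n L]
So the grammar is NOT LR(0).

Answer: No. Shift-reduce conflict between [L → num ; .] and [A → . n n L]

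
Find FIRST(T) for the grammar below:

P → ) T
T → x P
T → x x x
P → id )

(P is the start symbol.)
From T → x P:
  - x is a terminal: add 'x' and stop
From T → x x x:
  - x is a terminal: add 'x' and stop

Collecting: FIRST(T) = { 'x' }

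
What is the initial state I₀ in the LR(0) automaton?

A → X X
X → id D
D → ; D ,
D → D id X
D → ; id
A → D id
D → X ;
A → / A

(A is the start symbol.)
{ [A → . / A], [A → . D id], [A → . X X], [A' → . A], [D → . ; D ,], [D → . ; id], [D → . D id X], [D → . X ;], [X → . id D] }

First, augment the grammar with A' → A
I₀ = CLOSURE({ [A' → . A] }):
  [A' → . A] has the dot before A: add [A → . X X], [A → . D id], [A → . / A]
  [A → . X X] has the dot before X: add [X → . id D]
  [A → . D id] has the dot before D: add [D → . ; D ,], [D → . D id X], [D → . ; id], [D → . X ;]
No further items can be added.

I₀ = { [A → . / A], [A → . D id], [A → . X X], [A' → . A], [D → . ; D ,], [D → . ; id], [D → . D id X], [D → . X ;], [X → . id D] }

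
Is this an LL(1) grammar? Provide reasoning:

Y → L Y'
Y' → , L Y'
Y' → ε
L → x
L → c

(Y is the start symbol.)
Yes, the grammar is LL(1).

A grammar is LL(1) if for each non-terminal N with multiple productions, the predict sets of those productions are pairwise disjoint, where PREDICT(N → α) = (FIRST(α) \ {ε}) ∪ (FOLLOW(N) if α ⇒* ε).

Relevant sets:
  FOLLOW(Y') = { $ }

For Y':
  PREDICT(Y' → ',' L Y') = { ',' }
  PREDICT(Y' → ε) = { $ }
For L:
  PREDICT(L → x) = { 'x' }
  PREDICT(L → c) = { 'c' }
Y has a single production, so nothing to check there.

All predict sets are disjoint. The grammar IS LL(1).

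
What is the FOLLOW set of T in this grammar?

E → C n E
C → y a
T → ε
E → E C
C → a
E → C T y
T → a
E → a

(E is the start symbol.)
To compute FOLLOW(T), find every occurrence of T on a right-hand side N → α T β: add FIRST(β) \ {ε}, and if β is empty or nullable also add FOLLOW(N). Iterate to a fixed point.

In E → C T y: T is followed by y, add FIRST(y) \ {ε} = { 'y' }

Taking the union: FOLLOW(T) = { 'y' }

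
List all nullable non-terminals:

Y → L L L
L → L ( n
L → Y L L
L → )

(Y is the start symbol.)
None

A non-terminal is nullable if it can derive ε (the empty string): either it has an ε-production, or it has a production whose right-hand side consists entirely of nullable non-terminals.

There are no ε-productions, so no non-terminal can derive ε.
No non-terminals are nullable.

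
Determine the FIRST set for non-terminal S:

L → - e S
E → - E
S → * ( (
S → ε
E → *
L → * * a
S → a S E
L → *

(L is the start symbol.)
{ '*', 'a', ε }

From S → * ( (:
  - '*' is a terminal: add '*' and stop
From S → ε:
  - ε-production, so ε ∈ FIRST(S)
From S → a S E:
  - a is a terminal: add 'a' and stop

Collecting: FIRST(S) = { '*', 'a', ε }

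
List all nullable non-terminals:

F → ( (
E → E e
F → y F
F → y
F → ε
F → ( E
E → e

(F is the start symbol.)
{ 'F' }

A non-terminal is nullable if it can derive ε (the empty string): either it has an ε-production, or it has a production whose right-hand side consists entirely of nullable non-terminals.

ε-productions: F → ε
So F is immediately nullable.
No further non-terminal can be added: every production for the remaining non-terminals contains a terminal or a non-nullable non-terminal.
Nullable = { 'F' }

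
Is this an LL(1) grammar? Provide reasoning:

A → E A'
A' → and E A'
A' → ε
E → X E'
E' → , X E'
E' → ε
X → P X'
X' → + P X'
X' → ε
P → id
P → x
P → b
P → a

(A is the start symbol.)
A grammar is LL(1) if for each non-terminal N with multiple productions, the predict sets of those productions are pairwise disjoint, where PREDICT(N → α) = (FIRST(α) \ {ε}) ∪ (FOLLOW(N) if α ⇒* ε).

Relevant sets:
  FOLLOW(A') = { $ }
  FOLLOW(E') = { $, 'and' }
  FOLLOW(X') = { $, ',', 'and' }

For A':
  PREDICT(A' → and E A') = { 'and' }
  PREDICT(A' → ε) = { $ }
For E':
  PREDICT(E' → ',' X E') = { ',' }
  PREDICT(E' → ε) = { $, 'and' }
For X':
  PREDICT(X' → '+' P X') = { '+' }
  PREDICT(X' → ε) = { $, ',', 'and' }
For P:
  PREDICT(P → id) = { 'id' }
  PREDICT(P → x) = { 'x' }
  PREDICT(P → b) = { 'b' }
  PREDICT(P → a) = { 'a' }
A, E, X have a single production, so nothing to check there.

All predict sets are disjoint. The grammar IS LL(1).

Answer: Yes, the grammar is LL(1).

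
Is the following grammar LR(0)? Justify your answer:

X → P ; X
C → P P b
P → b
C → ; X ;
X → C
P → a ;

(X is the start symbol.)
A grammar is LR(0) if no state in the canonical LR(0) collection has:
  - both a shift item (dot before a terminal) and a complete item (shift-reduce conflict), or
  - two or more complete items (reduce-reduce conflict; the accept item [X' → X .] counts as a complete item here).

Augment with X' → X and build the canonical LR(0) collection (I0 = CLOSURE({[X' → . X]}), then GOTO on every symbol after a dot until no new states appear). It has 14 states:
  I0: { [C → . ; X ;], [C → . P P b], [P → . a ;], [P → . b], [X → . C], [X → . P ; X], [X' → . X] }  — shift
  I1: { [C → . ; X ;], [C → . P P b], [C → ; . X ;], [P → . a ;], [P → . b], [X → . C], [X → . P ; X] }  — shift
  I2: { [X → C .] }  — reduce
  I3: { [C → P . P b], [P → . a ;], [P → . b], [X → P . ; X] }  — shift
  I4: { [X' → X .] }  — accept
  I5: { [P → a . ;] }  — shift
  I6: { [P → b .] }  — reduce
  I7: { [P → a ; .] }  — reduce
  I8: { [C → . ; X ;], [C → . P P b], [P → . a ;], [P → . b], [X → . C], [X → . P ; X], [X → P ; . X] }  — shift
  I9: { [C → P P . b] }  — shift
  I10: { [C → P P b .] }  — reduce
  I11: { [X → P ; X .] }  — reduce
  I12: { [C → ; X . ;] }  — shift
  I13: { [C → ; X ; .] }  — reduce

Every state is either a pure shift/goto state or contains exactly one complete item and nothing to shift — no conflicts. The grammar is LR(0).

Answer: Yes, the grammar is LR(0)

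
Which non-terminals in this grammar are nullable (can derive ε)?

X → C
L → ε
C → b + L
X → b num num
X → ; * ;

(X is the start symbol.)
A non-terminal is nullable if it can derive ε (the empty string): either it has an ε-production, or it has a production whose right-hand side consists entirely of nullable non-terminals.

ε-productions: L → ε
So L is immediately nullable.
No further non-terminal can be added: every production for the remaining non-terminals contains a terminal or a non-nullable non-terminal.
Nullable = { 'L' }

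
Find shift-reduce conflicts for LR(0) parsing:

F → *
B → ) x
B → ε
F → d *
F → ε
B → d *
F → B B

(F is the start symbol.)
A shift-reduce conflict occurs when an LR(0) state has both:
  - a complete (reduce) item [A → α .] (dot at the end), and
  - a shift item [B → β . c γ] (dot before a terminal).

Augment with F' → F and build the canonical LR(0) collection (I0 = CLOSURE({[F' → . F]}), then GOTO on every symbol after a dot until no new states appear). It has 11 states:
  I0: { [B → . ) x], [B → . d *], [B → .], [F → . *], [F → . B B], [F → . d *], [F → .], [F' → . F] }  — shift, 2 reduces
  I1: { [B → ) . x] }  — shift
  I2: { [F → * .] }  — reduce
  I3: { [B → . ) x], [B → . d *], [B → .], [F → B . B] }  — shift, reduce
  I4: { [F' → F .] }  — accept
  I5: { [B → d . *], [F → d . *] }  — shift
  I6: { [B → d * .], [F → d * .] }  — 2 reduces
  I7: { [F → B B .] }  — reduce
  I8: { [B → d . *] }  — shift
  I9: { [B → d * .] }  — reduce
  I10: { [B → ) x .] }  — reduce

I0 contains reduce items [B → .], [F → .] and shift items [B → . ) x], [B → . d *], [F → . *], [F → . d *] — shift-reduce conflict.
I3 contains reduce item [B → .] and shift items [B → . ) x], [B → . d *] — shift-reduce conflict.

Answer: Yes — I0: [B → .] vs [B → . ) x]; I3: [B → .] vs [B → . ) x]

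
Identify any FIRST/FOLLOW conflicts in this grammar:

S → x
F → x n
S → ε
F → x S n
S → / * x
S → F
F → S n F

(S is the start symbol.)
Nullable non-terminals: S.
FIRST sets used below: FIRST(F) = { '/', 'n', 'x' }

S: nullable alternative(s) S → ε; FOLLOW(S) = { $, 'n' }
  S → x: FIRST \ {ε} = { 'x' } — disjoint from FOLLOW(S)
  S → ε: FIRST \ {ε} = { } — this is the only nullable alternative, skip
  S → / * x: FIRST \ {ε} = { '/' } — disjoint from FOLLOW(S)
  S → F: FIRST \ {ε} = { '/', 'n', 'x' } — overlaps FOLLOW(S) on { 'n' }: CONFLICT

F has no nullable alternative, so no FIRST/FOLLOW check is needed there.

So the grammar has 1 FIRST/FOLLOW conflict (marked CONFLICT above).

Answer: Yes. S → F with FOLLOW(S) on { 'n' }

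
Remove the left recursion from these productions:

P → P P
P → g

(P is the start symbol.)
P is directly left-recursive. The standard transformation for
  A → A α₁ | ... | A α_m | β₁ | ... | β_n
is
  A  → β₁ A' | ... | β_n A'
  A' → α₁ A' | ... | α_m A' | ε

P → g becomes P → g P'
P → P P becomes P' → P P'
Add P' → ε

Resulting grammar:
P → g P'
P' → P P'
P' → ε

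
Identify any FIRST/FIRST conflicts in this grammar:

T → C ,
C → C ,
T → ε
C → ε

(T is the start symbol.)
FIRST sets of the non-terminals at (or reachable through a nullable prefix from) the front of some alternative:
  FIRST(C) = { ',', ε }

Productions for T:
  T → C ,: FIRST = { ',' }
  T → ε: FIRST = { ε }
Productions for C:
  C → C ,: FIRST = { ',' }
  C → ε: FIRST = { ε }

All alternatives of each non-terminal have pairwise disjoint FIRST sets.

Answer: No FIRST/FIRST conflicts.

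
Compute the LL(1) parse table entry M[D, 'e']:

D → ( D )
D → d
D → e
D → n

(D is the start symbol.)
To find M[D, 'e'], we find productions for D where 'e' is in the predict set (PREDICT(N → α) = (FIRST(α) \ {ε}) ∪ (FOLLOW(N) if α ⇒* ε)).

D → ( D ): PREDICT = { '(' }
D → d: PREDICT = { 'd' }
D → e: PREDICT = { 'e' }
  'e' is in predict set, so this production goes in M[D, 'e']
D → n: PREDICT = { 'n' }

M[D, 'e'] = D → e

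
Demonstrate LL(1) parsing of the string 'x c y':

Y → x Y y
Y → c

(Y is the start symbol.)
Stack is shown with the top on the left.

Stack    Input    Action
------------------------
Y $      x c y $  output Y → x Y y
x Y y $  x c y $  match 'x'
Y y $    c y $    output Y → c
c y $    c y $    match 'c'
y $      y $      match 'y'
$        $        accept

The string is accepted.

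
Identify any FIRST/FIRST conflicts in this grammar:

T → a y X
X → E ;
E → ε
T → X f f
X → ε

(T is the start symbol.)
No FIRST/FIRST conflicts.

A FIRST/FIRST conflict occurs when two productions N → α and N → β for the same non-terminal have FIRST(α) ∩ FIRST(β) ≠ ∅ (with ε ∈ FIRST of a nullable right-hand side, so two nullable alternatives also conflict).

FIRST sets of the non-terminals at (or reachable through a nullable prefix from) the front of some alternative:
  FIRST(X) = { ';', ε }
  FIRST(E) = { ε }

Productions for T:
  T → a y X: FIRST = { 'a' }
  T → X f f: FIRST = { ';', 'f' }
Productions for X:
  X → E ;: FIRST = { ';' }
  X → ε: FIRST = { ε }
E has only one production, so no FIRST/FIRST conflict is possible there.

All alternatives of each non-terminal have pairwise disjoint FIRST sets.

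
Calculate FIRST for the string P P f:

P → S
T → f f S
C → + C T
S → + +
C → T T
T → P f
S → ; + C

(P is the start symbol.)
{ '+', ';' }

FIRST sets of the non-terminals involved (from the grammar, by fixed-point iteration):
  FIRST(P) = { '+', ';' }

To compute FIRST(P P f), process the symbols left to right:
Symbol P is a non-terminal. Add FIRST(P) \ {ε} = { '+', ';' }
P is not nullable (ε ∉ FIRST(P)), so stop here.
FIRST(P P f) = { '+', ';' }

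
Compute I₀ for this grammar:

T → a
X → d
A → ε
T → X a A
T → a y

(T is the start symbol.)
{ [T → . X a A], [T → . a y], [T → . a], [T' → . T], [X → . d] }

First, augment the grammar with T' → T
I₀ = CLOSURE({ [T' → . T] }):
  [T' → . T] has the dot before T: add [T → . a], [T → . X a A], [T → . a y]
  [T → . X a A] has the dot before X: add [X → . d]
No further items can be added.

I₀ = { [T → . X a A], [T → . a y], [T → . a], [T' → . T], [X → . d] }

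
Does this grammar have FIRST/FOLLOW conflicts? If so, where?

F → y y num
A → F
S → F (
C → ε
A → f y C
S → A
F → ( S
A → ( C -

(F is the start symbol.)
A FIRST/FOLLOW conflict occurs when a non-terminal N has a nullable alternative N → β (β ⇒* ε) and another alternative N → α with FIRST(α) ∩ FOLLOW(N) ≠ ∅: on such a lookahead the parser cannot decide between expanding α and letting N vanish via β.

Nullable non-terminals: C.
C has a nullable alternative but only one production, so nothing to check.

A, F, S have no nullable alternative, so no FIRST/FOLLOW check is needed there.

No FIRST/FOLLOW conflicts found.

Answer: No FIRST/FOLLOW conflicts.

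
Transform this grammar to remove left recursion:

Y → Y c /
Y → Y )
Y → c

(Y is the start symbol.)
Y → c Y'
Y' → c / Y'
Y' → ) Y'
Y' → ε

Y is directly left-recursive. The standard transformation for
  A → A α₁ | ... | A α_m | β₁ | ... | β_n
is
  A  → β₁ A' | ... | β_n A'
  A' → α₁ A' | ... | α_m A' | ε

Y → c becomes Y → c Y'
Y → Y c / becomes Y' → c / Y'
Y → Y ) becomes Y' → ) Y'
Add Y' → ε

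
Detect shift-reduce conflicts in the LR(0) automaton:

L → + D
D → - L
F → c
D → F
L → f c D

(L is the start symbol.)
No shift-reduce conflicts

A shift-reduce conflict occurs when an LR(0) state has both:
  - a complete (reduce) item [A → α .] (dot at the end), and
  - a shift item [B → β . c γ] (dot before a terminal).

Augment with L' → L and build the canonical LR(0) collection (I0 = CLOSURE({[L' → . L]}), then GOTO on every symbol after a dot until no new states appear). It has 11 states:
  I0: { [L → . + D], [L → . f c D], [L' → . L] }  — shift
  I1: { [D → . - L], [D → . F], [F → . c], [L → + . D] }  — shift
  I2: { [L' → L .] }  — accept
  I3: { [L → f . c D] }  — shift
  I4: { [D → . - L], [D → . F], [F → . c], [L → f c . D] }  — shift
  I5: { [D → - . L], [L → . + D], [L → . f c D] }  — shift
  I6: { [L → f c D .] }  — reduce
  I7: { [D → F .] }  — reduce
  I8: { [F → c .] }  — reduce
  I9: { [D → - L .] }  — reduce
  I10: { [L → + D .] }  — reduce

No state contains both a complete item and a shift item.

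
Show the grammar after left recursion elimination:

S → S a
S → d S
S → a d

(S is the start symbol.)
S → d S S'
S → a d S'
S' → a S'
S' → ε

S is directly left-recursive. The standard transformation for
  A → A α₁ | ... | A α_m | β₁ | ... | β_n
is
  A  → β₁ A' | ... | β_n A'
  A' → α₁ A' | ... | α_m A' | ε

S → d S becomes S → d S S'
S → a d becomes S → a d S'
S → S a becomes S' → a S'
Add S' → ε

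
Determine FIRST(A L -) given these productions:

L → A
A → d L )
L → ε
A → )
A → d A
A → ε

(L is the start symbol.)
FIRST sets of the non-terminals involved (from the grammar, by fixed-point iteration):
  FIRST(A) = { ')', 'd', ε }
  FIRST(L) = { ')', 'd', ε }

To compute FIRST(A L -), process the symbols left to right:
Symbol A is a non-terminal. Add FIRST(A) \ {ε} = { ')', 'd' }
A is nullable (ε ∈ FIRST(A)), continue to the next symbol.
Symbol L is a non-terminal. Add FIRST(L) \ {ε} = { ')', 'd' }
L is nullable (ε ∈ FIRST(L)), continue to the next symbol.
Symbol - is a terminal. Add '-' and stop.
FIRST(A L -) = { ')', '-', 'd' }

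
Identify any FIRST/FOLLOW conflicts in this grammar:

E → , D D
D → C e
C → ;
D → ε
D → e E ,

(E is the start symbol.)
A FIRST/FOLLOW conflict occurs when a non-terminal N has a nullable alternative N → β (β ⇒* ε) and another alternative N → α with FIRST(α) ∩ FOLLOW(N) ≠ ∅: on such a lookahead the parser cannot decide between expanding α and letting N vanish via β.

Nullable non-terminals: D.
FIRST sets used below: FIRST(C) = { ';' }

D: nullable alternative(s) D → ε; FOLLOW(D) = { $, ',', ';', 'e' }
  D → C e: FIRST \ {ε} = { ';' } — overlaps FOLLOW(D) on { ';' }: CONFLICT
  D → ε: FIRST \ {ε} = { } — this is the only nullable alternative, skip
  D → e E ,: FIRST \ {ε} = { 'e' } — overlaps FOLLOW(D) on { 'e' }: CONFLICT

C, E have no nullable alternative, so no FIRST/FOLLOW check is needed there.

So the grammar has 2 FIRST/FOLLOW conflicts (marked CONFLICT above).

Answer: Yes. D → C e with FOLLOW(D) on { ';' }; D → e E ',' with FOLLOW(D) on { 'e' }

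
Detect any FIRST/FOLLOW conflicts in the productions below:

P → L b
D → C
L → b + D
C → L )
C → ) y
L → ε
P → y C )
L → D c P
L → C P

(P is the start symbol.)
Yes. L → b '+' D with FOLLOW(L) on { 'b' }; L → D c P with FOLLOW(L) on { ')', 'b' }; L → C P with FOLLOW(L) on { ')', 'b' }

A FIRST/FOLLOW conflict occurs when a non-terminal N has a nullable alternative N → β (β ⇒* ε) and another alternative N → α with FIRST(α) ∩ FOLLOW(N) ≠ ∅: on such a lookahead the parser cannot decide between expanding α and letting N vanish via β.

Nullable non-terminals: L.
FIRST sets used below: FIRST(D) = { ')', 'b' }, FIRST(C) = { ')', 'b' }

L: nullable alternative(s) L → ε; FOLLOW(L) = { ')', 'b' }
  L → b + D: FIRST \ {ε} = { 'b' } — overlaps FOLLOW(L) on { 'b' }: CONFLICT
  L → ε: FIRST \ {ε} = { } — this is the only nullable alternative, skip
  L → D c P: FIRST \ {ε} = { ')', 'b' } — overlaps FOLLOW(L) on { ')', 'b' }: CONFLICT
  L → C P: FIRST \ {ε} = { ')', 'b' } — overlaps FOLLOW(L) on { ')', 'b' }: CONFLICT

C, D, P have no nullable alternative, so no FIRST/FOLLOW check is needed there.

So the grammar has 3 FIRST/FOLLOW conflicts (marked CONFLICT above).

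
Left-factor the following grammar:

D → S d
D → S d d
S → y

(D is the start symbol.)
Left-factoring transforms A → αβ₁ | αβ₂ into A → αA' and A' → β₁ | β₂
(α is the longest common prefix among the alternatives). Repeat until
no nonterminal has two alternatives with a common prefix.

Round 1: D has alternatives sharing prefix 'S d'. Introduce D': D → S d D'
  Add: D' → ε
  Add: D' → d

No remaining common prefixes — done.

Resulting grammar:
D → S d D'
D' → ε
D' → d
S → y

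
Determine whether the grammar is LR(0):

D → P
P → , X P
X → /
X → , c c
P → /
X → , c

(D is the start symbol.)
A grammar is LR(0) if no state in the canonical LR(0) collection has:
  - both a shift item (dot before a terminal) and a complete item (shift-reduce conflict), or
  - two or more complete items (reduce-reduce conflict; the accept item [D' → D .] counts as a complete item here).

Augment with D' → D and build the canonical LR(0) collection (I0 = CLOSURE({[D' → . D]}), then GOTO on every symbol after a dot until no new states appear). It has 11 states:
  I0: { [D → . P], [D' → . D], [P → . , X P], [P → . /] }  — shift
  I1: { [P → , . X P], [X → . , c c], [X → . , c], [X → . /] }  — shift
  I2: { [P → / .] }  — reduce
  I3: { [D' → D .] }  — accept
  I4: { [D → P .] }  — reduce
  I5: { [X → , . c c], [X → , . c] }  — shift
  I6: { [X → / .] }  — reduce
  I7: { [P → , X . P], [P → . , X P], [P → . /] }  — shift
  I8: { [P → , X P .] }  — reduce
  I9: { [X → , c . c], [X → , c .] }  — shift, reduce
  I10: { [X → , c c .] }  — reduce

Conflict in state I9:
  Shift-reduce conflict between [X → , c .] and [X → , c . c]
So the grammar is NOT LR(0).

Answer: No. Shift-reduce conflict between [X → , c .] and [X → , c . c]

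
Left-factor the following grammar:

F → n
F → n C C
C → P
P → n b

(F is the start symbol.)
F → n F'
F' → ε
F' → C C
C → P
P → n b

Left-factoring transforms A → αβ₁ | αβ₂ into A → αA' and A' → β₁ | β₂
(α is the longest common prefix among the alternatives). Repeat until
no nonterminal has two alternatives with a common prefix.

Round 1: F has alternatives sharing prefix 'n'. Introduce F': F → n F'
  Add: F' → ε
  Add: F' → C C

No remaining common prefixes — done.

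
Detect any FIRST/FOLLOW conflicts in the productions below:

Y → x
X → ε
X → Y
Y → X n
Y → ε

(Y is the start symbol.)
Nullable non-terminals: X, Y.
FIRST sets used below: FIRST(Y) = { 'n', 'x', ε }, FIRST(X) = { 'n', 'x', ε }

X: nullable alternative(s) X → ε, X → Y; FOLLOW(X) = { 'n' }
  X → ε: FIRST \ {ε} = { } — disjoint from FOLLOW(X)
  X → Y: FIRST \ {ε} = { 'n', 'x' } — overlaps FOLLOW(X) on { 'n' }: CONFLICT

Y: nullable alternative(s) Y → ε; FOLLOW(Y) = { $, 'n' }
  Y → x: FIRST \ {ε} = { 'x' } — disjoint from FOLLOW(Y)
  Y → X n: FIRST \ {ε} = { 'n', 'x' } — overlaps FOLLOW(Y) on { 'n' }: CONFLICT
  Y → ε: FIRST \ {ε} = { } — this is the only nullable alternative, skip

So the grammar has 2 FIRST/FOLLOW conflicts (marked CONFLICT above).

Answer: Yes. Y → X n with FOLLOW(Y) on { 'n' }; X → Y with FOLLOW(X) on { 'n' }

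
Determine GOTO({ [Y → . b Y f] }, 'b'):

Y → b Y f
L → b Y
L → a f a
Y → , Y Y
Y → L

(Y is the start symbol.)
GOTO(I, 'b') = CLOSURE({ [A → αX.β] : [A → α.Xβ] ∈ I, X = 'b' })

Items with dot before 'b', with the dot advanced:
  [Y → . b Y f] → [Y → b . Y f]
Closure of the advanced items:
  [Y → b . Y f] has the dot before Y: add [Y → . b Y f], [Y → . , Y Y], [Y → . L]
  [Y → . L] has the dot before L: add [L → . b Y], [L → . a f a]

GOTO = { [L → . a f a], [L → . b Y], [Y → . , Y Y], [Y → . L], [Y → . b Y f], [Y → b . Y f] }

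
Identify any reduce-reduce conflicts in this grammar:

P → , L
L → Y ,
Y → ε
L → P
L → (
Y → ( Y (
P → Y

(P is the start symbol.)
Augment with P' → P and build the canonical LR(0) collection (I0 = CLOSURE({[P' → . P]}), then GOTO on every symbol after a dot until no new states appear). It has 12 states:
  I0: { [P → . , L], [P → . Y], [P' → . P], [Y → . ( Y (], [Y → .] }  — shift, reduce
  I1: { [Y → ( . Y (], [Y → . ( Y (], [Y → .] }  — shift, reduce
  I2: { [L → . (], [L → . P], [L → . Y ,], [P → , . L], [P → . , L], [P → . Y], [Y → . ( Y (], [Y → .] }  — shift, reduce
  I3: { [P' → P .] }  — accept
  I4: { [P → Y .] }  — reduce
  I5: { [L → ( .], [Y → ( . Y (], [Y → . ( Y (], [Y → .] }  — shift, 2 reduces
  I6: { [P → , L .] }  — reduce
  I7: { [L → P .] }  — reduce
  I8: { [L → Y . ,], [P → Y .] }  — shift, reduce
  I9: { [L → Y , .] }  — reduce
  I10: { [Y → ( Y . (] }  — shift
  I11: { [Y → ( Y ( .] }  — reduce

I5 contains complete items [L → ( .], [Y → .] — reduce-reduce conflict.

Answer: Yes — I5: [L → ( .] vs [Y → .]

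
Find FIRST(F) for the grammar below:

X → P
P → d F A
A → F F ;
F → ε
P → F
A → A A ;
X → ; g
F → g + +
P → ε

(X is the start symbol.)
To compute FIRST(F), examine every production with F on the left-hand side, reading each right-hand side left to right until a non-nullable symbol is reached.

From F → ε:
  - ε-production, so ε ∈ FIRST(F)
From F → g + +:
  - g is a terminal: add 'g' and stop

Collecting: FIRST(F) = { 'g', ε }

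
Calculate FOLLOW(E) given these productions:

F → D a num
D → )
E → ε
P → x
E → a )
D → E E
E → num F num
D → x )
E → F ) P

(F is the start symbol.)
{ ')', 'a', 'num', 'x' }

To compute FOLLOW(E), find every occurrence of E on a right-hand side N → α E β: add FIRST(β) \ {ε}, and if β is empty or nullable also add FOLLOW(N). Iterate to a fixed point.

In D → E E: E is followed by E, add FIRST(E) \ {ε} = { ')', 'a', 'num', 'x' }
  E is nullable, so also add FOLLOW(D)
In D → E E: E is at the end, add FOLLOW(D)

The FOLLOW sets referred to above (computed the same way, to a fixed point):
  FOLLOW(D) = { 'a' }

Taking the union: FOLLOW(E) = { ')', 'a', 'num', 'x' }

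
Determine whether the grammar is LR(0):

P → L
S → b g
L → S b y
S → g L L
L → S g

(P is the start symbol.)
Yes, the grammar is LR(0)

Augment with P' → P and build the canonical LR(0) collection (I0 = CLOSURE({[P' → . P]}), then GOTO on every symbol after a dot until no new states appear). It has 12 states:
  I0: { [L → . S b y], [L → . S g], [P → . L], [P' → . P], [S → . b g], [S → . g L L] }  — shift
  I1: { [P → L .] }  — reduce
  I2: { [P' → P .] }  — accept
  I3: { [L → S . b y], [L → S . g] }  — shift
  I4: { [S → b . g] }  — shift
  I5: { [L → . S b y], [L → . S g], [S → . b g], [S → . g L L], [S → g . L L] }  — shift
  I6: { [L → . S b y], [L → . S g], [S → . b g], [S → . g L L], [S → g L . L] }  — shift
  I7: { [S → g L L .] }  — reduce
  I8: { [S → b g .] }  — reduce
  I9: { [L → S b . y] }  — shift
  I10: { [L → S g .] }  — reduce
  I11: { [L → S b y .] }  — reduce

Every state is either a pure shift/goto state or contains exactly one complete item and nothing to shift — no conflicts. The grammar is LR(0).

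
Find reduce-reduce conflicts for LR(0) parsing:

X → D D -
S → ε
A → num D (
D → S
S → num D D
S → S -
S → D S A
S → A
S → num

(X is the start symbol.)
Yes — I5: [S → .] vs [S → num .]; I8: [S → .] vs [S → num D D .]

Augment with X' → X and build the canonical LR(0) collection (I0 = CLOSURE({[X' → . X]}), then GOTO on every symbol after a dot until no new states appear). It has 17 states:
  I0: { [A → . num D (], [D → . S], [S → . A], [S → . D S A], [S → . S -], [S → . num D D], [S → . num], [S → .], [X → . D D -], [X' → . X] }  — shift, reduce
  I1: { [S → A .] }  — reduce
  I2: { [A → . num D (], [D → . S], [S → . A], [S → . D S A], [S → . S -], [S → . num D D], [S → . num], [S → .], [S → D . S A], [X → D . D -] }  — shift, reduce
  I3: { [D → S .], [S → S . -] }  — shift, reduce
  I4: { [X' → X .] }  — accept
  I5: { [A → . num D (], [A → num . D (], [D → . S], [S → . A], [S → . D S A], [S → . S -], [S → . num D D], [S → . num], [S → .], [S → num . D D], [S → num .] }  — shift, 2 reduces
  I6: { [A → . num D (], [A → num D . (], [D → . S], [S → . A], [S → . D S A], [S → . S -], [S → . num D D], [S → . num], [S → .], [S → D . S A], [S → num D . D] }  — shift, reduce
  I7: { [A → num D ( .] }  — reduce
  I8: { [A → . num D (], [D → . S], [S → . A], [S → . D S A], [S → . S -], [S → . num D D], [S → . num], [S → .], [S → D . S A], [S → num D D .] }  — shift, 2 reduces
  I9: { [A → . num D (], [D → S .], [S → D S . A], [S → S . -] }  — shift, reduce
  I10: { [S → S - .] }  — reduce
  I11: { [S → D S A .] }  — reduce
  I12: { [A → . num D (], [A → num . D (], [D → . S], [S → . A], [S → . D S A], [S → . S -], [S → . num D D], [S → . num], [S → .] }  — shift, reduce
  I13: { [A → . num D (], [A → num D . (], [D → . S], [S → . A], [S → . D S A], [S → . S -], [S → . num D D], [S → . num], [S → .], [S → D . S A] }  — shift, reduce
  I14: { [A → . num D (], [D → . S], [S → . A], [S → . D S A], [S → . S -], [S → . num D D], [S → . num], [S → .], [S → D . S A] }  — shift, reduce
  I15: { [A → . num D (], [D → . S], [S → . A], [S → . D S A], [S → . S -], [S → . num D D], [S → . num], [S → .], [S → D . S A], [X → D D . -] }  — shift, reduce
  I16: { [X → D D - .] }  — reduce

I5 contains complete items [S → .], [S → num .] — reduce-reduce conflict.
I8 contains complete items [S → .], [S → num D D .] — reduce-reduce conflict.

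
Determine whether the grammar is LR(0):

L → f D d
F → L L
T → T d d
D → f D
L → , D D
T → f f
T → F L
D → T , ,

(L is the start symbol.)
No. Shift-reduce conflict between [D → f D .] and [L → f D . d]

A grammar is LR(0) if no state in the canonical LR(0) collection has:
  - both a shift item (dot before a terminal) and a complete item (shift-reduce conflict), or
  - two or more complete items (reduce-reduce conflict; the accept item [L' → L .] counts as a complete item here).

Augment with L' → L and build the canonical LR(0) collection (I0 = CLOSURE({[L' → . L]}), then GOTO on every symbol after a dot until no new states appear). It has 20 states:
  I0: { [L → . , D D], [L → . f D d], [L' → . L] }  — shift
  I1: { [D → . T , ,], [D → . f D], [F → . L L], [L → , . D D], [L → . , D D], [L → . f D d], [T → . F L], [T → . T d d], [T → . f f] }  — shift
  I2: { [L' → L .] }  — accept
  I3: { [D → . T , ,], [D → . f D], [F → . L L], [L → . , D D], [L → . f D d], [L → f . D d], [T → . F L], [T → . T d d], [T → . f f] }  — shift
  I4: { [L → f D . d] }  — shift
  I5: { [L → . , D D], [L → . f D d], [T → F . L] }  — shift
  I6: { [F → L . L], [L → . , D D], [L → . f D d] }  — shift
  I7: { [D → T . , ,], [T → T . d d] }  — shift
  I8: { [D → . T , ,], [D → . f D], [D → f . D], [F → . L L], [L → . , D D], [L → . f D d], [L → f . D d], [T → . F L], [T → . T d d], [T → . f f], [T → f . f] }  — shift
  I9: { [D → f D .], [L → f D . d] }  — shift, reduce
  I10: { [D → . T , ,], [D → . f D], [D → f . D], [F → . L L], [L → . , D D], [L → . f D d], [L → f . D d], [T → . F L], [T → . T d d], [T → . f f], [T → f . f], [T → f f .] }  — shift, reduce
  I11: { [L → f D d .] }  — reduce
  I12: { [D → T , . ,] }  — shift
  I13: { [T → T d . d] }  — shift
  I14: { [T → T d d .] }  — reduce
  I15: { [D → T , , .] }  — reduce
  I16: { [F → L L .] }  — reduce
  I17: { [T → F L .] }  — reduce
  I18: { [D → . T , ,], [D → . f D], [F → . L L], [L → , D . D], [L → . , D D], [L → . f D d], [T → . F L], [T → . T d d], [T → . f f] }  — shift
  I19: { [L → , D D .] }  — reduce

Conflict in state I9:
  Shift-reduce conflict between [D → f D .] and [L → f D . d]
So the grammar is NOT LR(0).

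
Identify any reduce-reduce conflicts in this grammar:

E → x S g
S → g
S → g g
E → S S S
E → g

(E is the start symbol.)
Yes — I3: [E → g .] vs [S → g .]

A reduce-reduce conflict occurs when an LR(0) state has two complete items [A → α .] and [B → β .] — both call for a reduction, and with no lookahead the parser cannot choose between them.

Augment with E' → E and build the canonical LR(0) collection (I0 = CLOSURE({[E' → . E]}), then GOTO on every symbol after a dot until no new states appear). It has 11 states:
  I0: { [E → . S S S], [E → . g], [E → . x S g], [E' → . E], [S → . g g], [S → . g] }  — shift
  I1: { [E' → E .] }  — accept
  I2: { [E → S . S S], [S → . g g], [S → . g] }  — shift
  I3: { [E → g .], [S → g . g], [S → g .] }  — shift, 2 reduces
  I4: { [E → x . S g], [S → . g g], [S → . g] }  — shift
  I5: { [E → x S . g] }  — shift
  I6: { [S → g . g], [S → g .] }  — shift, reduce
  I7: { [S → g g .] }  — reduce
  I8: { [E → x S g .] }  — reduce
  I9: { [E → S S . S], [S → . g g], [S → . g] }  — shift
  I10: { [E → S S S .] }  — reduce

I3 contains complete items [E → g .], [S → g .] — reduce-reduce conflict.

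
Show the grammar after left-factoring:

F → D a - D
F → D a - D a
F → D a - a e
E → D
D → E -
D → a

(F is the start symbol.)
F → D a - F'
F' → D F''
F'' → ε
F'' → a
F' → a e
E → D
D → E -
D → a

Left-factoring transforms A → αβ₁ | αβ₂ into A → αA' and A' → β₁ | β₂
(α is the longest common prefix among the alternatives). Repeat until
no nonterminal has two alternatives with a common prefix.

Round 1: F has alternatives sharing prefix 'D a -'. Introduce F': F → D a - F'
  Add: F' → D
  Add: F' → D a
  Add: F' → a e

Round 2: F' has alternatives sharing prefix 'D'. Introduce F'': F' → D F''
  Add: F'' → ε
  Add: F'' → a

No remaining common prefixes — done.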